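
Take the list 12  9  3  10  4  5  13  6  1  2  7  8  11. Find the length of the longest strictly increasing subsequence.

7

Let dp[i] be the length of the longest such subsequence ending at index i:
i:      1  2  3  4  5  6  7  8  9 10 11 12 13
a[i]:  12  9  3 10  4  5 13  6  1  2  7  8 11
dp:     1  1  1  2  2  3  4  4  1  2  5  6  7
Maximum dp value is 7.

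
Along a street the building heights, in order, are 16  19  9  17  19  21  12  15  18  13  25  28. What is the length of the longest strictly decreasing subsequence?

Negate each value so 'decreasing' becomes 'increasing', then run patience tails on the negated sequence:
-16 → extends → [-16]
-19 → replaces -16 → [-19]
-9 → extends → [-19, -9]
-17 → replaces -9 → [-19, -17]
-19 → already a tail → [-19, -17]
-21 → replaces -19 → [-21, -17]
-12 → extends → [-21, -17, -12]
-15 → replaces -12 → [-21, -17, -15]
-18 → replaces -17 → [-21, -18, -15]
-13 → extends → [-21, -18, -15, -13]
-25 → replaces -21 → [-25, -18, -15, -13]
-28 → replaces -25 → [-28, -18, -15, -13]
Four tails, so the longest strictly decreasing subsequence of the original has length 4.

4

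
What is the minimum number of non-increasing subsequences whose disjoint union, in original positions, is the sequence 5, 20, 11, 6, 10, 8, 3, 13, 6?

4

The minimum number of non-increasing subsequences covering a sequence equals the length of its longest strictly increasing subsequence.
LIS length is 4 (e.g. 5, 6, 10, 13), so 4 piles are needed.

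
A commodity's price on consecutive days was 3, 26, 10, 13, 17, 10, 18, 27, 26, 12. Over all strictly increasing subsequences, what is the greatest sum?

Let S[i] be the best sum of a strictly increasing subsequence ending at i:
i:      1  2  3  4  5  6  7  8  9 10
a[i]:   3 26 10 13 17 10 18 27 26 12
S:      3 29 13 26 43 13 61 88 87 25
Maximum is 88 (e.g. 3 + 10 + 13 + 17 + 18 + 27).

88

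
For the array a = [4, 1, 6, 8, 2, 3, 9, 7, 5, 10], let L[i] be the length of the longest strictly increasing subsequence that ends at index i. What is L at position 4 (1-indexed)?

3

dp[i] = 1 + max{dp[j] : j<i, a[j]<a[i]} (or 1 if no such j):
i:      1  2  3  4  5  6  7  8  9 10
a[i]:   4  1  6  8  2  3  9  7  5 10
dp:     1  1  2  3  2  3  4  4  4  5
At index 4 the value is 3.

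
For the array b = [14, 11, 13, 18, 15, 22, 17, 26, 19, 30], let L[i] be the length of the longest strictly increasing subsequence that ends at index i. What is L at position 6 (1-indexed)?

dp[i] = 1 + max{dp[j] : j<i, b[j]<b[i]} (or 1 if no such j):
i:      1  2  3  4  5  6  7  8  9 10
b[i]:  14 11 13 18 15 22 17 26 19 30
dp:     1  1  2  3  3  4  4  5  5  6
At index 6 the value is 4.

4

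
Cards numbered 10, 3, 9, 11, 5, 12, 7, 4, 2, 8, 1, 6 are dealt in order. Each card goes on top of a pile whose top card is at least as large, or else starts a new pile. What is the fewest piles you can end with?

4

The minimum number of non-increasing subsequences covering a sequence equals the length of its longest strictly increasing subsequence.
LIS length is 4 (e.g. 3, 9, 11, 12), so 4 piles are needed.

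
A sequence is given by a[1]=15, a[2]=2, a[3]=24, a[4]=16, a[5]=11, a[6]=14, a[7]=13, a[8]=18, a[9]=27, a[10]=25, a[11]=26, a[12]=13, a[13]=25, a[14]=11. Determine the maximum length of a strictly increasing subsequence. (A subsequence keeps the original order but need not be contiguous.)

6

Let dp[i] be the length of the longest such subsequence ending at index i:
i:      1  2  3  4  5  6  7  8  9 10 11 12 13 14
a[i]:  15  2 24 16 11 14 13 18 27 25 26 13 25 11
dp:     1  1  2  2  2  3  3  4  5  5  6  3  5  2
Maximum dp value is 6.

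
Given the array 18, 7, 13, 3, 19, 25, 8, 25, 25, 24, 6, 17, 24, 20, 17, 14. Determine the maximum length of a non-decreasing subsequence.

6

Track the smallest tail for each achievable length (allowing ties):
18 → extends → [18]
7 → replaces 18 → [7]
13 → extends → [7, 13]
3 → replaces 7 → [3, 13]
19 → extends → [3, 13, 19]
25 → extends → [3, 13, 19, 25]
8 → replaces 13 → [3, 8, 19, 25]
25 → extends → [3, 8, 19, 25, 25]
25 → extends → [3, 8, 19, 25, 25, 25]
24 → replaces 25 → [3, 8, 19, 24, 25, 25]
6 → replaces 8 → [3, 6, 19, 24, 25, 25]
17 → replaces 19 → [3, 6, 17, 24, 25, 25]
24 → replaces 25 → [3, 6, 17, 24, 24, 25]
20 → replaces 24 → [3, 6, 17, 20, 24, 25]
17 → replaces 20 → [3, 6, 17, 17, 24, 25]
14 → replaces 17 → [3, 6, 14, 17, 24, 25]
Six tails, so the longest non-decreasing subsequence has length 6 (e.g. 7, 13, 19, 25, 25, 25).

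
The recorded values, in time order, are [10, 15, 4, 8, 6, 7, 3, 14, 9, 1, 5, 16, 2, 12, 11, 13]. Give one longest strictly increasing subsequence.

Patience tails give the LIS length; then backtrack through the dp parents:
10 → extends → [10]
15 → extends → [10, 15]
4 → replaces 10 → [4, 15]
8 → replaces 15 → [4, 8]
6 → replaces 8 → [4, 6]
7 → extends → [4, 6, 7]
3 → replaces 4 → [3, 6, 7]
14 → extends → [3, 6, 7, 14]
9 → replaces 14 → [3, 6, 7, 9]
1 → replaces 3 → [1, 6, 7, 9]
5 → replaces 6 → [1, 5, 7, 9]
16 → extends → [1, 5, 7, 9, 16]
2 → replaces 5 → [1, 2, 7, 9, 16]
12 → replaces 16 → [1, 2, 7, 9, 12]
11 → replaces 12 → [1, 2, 7, 9, 11]
13 → extends → [1, 2, 7, 9, 11, 13]
Length 6; one witness is 4, 6, 7, 9, 12, 13.

4, 6, 7, 9, 12, 13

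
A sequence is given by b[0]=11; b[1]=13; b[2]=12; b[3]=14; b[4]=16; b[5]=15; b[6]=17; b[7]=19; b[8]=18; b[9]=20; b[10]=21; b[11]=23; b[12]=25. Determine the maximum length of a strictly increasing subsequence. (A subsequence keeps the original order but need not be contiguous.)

10

Track the smallest tail for each achievable length (strict):
11 → extends → [11]
13 → extends → [11, 13]
12 → replaces 13 → [11, 12]
14 → extends → [11, 12, 14]
16 → extends → [11, 12, 14, 16]
15 → replaces 16 → [11, 12, 14, 15]
17 → extends → [11, 12, 14, 15, 17]
19 → extends → [11, 12, 14, 15, 17, 19]
18 → replaces 19 → [11, 12, 14, 15, 17, 18]
20 → extends → [11, 12, 14, 15, 17, 18, 20]
21 → extends → [11, 12, 14, 15, 17, 18, 20, 21]
23 → extends → [11, 12, 14, 15, 17, 18, 20, 21, 23]
25 → extends → [11, 12, 14, 15, 17, 18, 20, 21, 23, 25]
Ten tails, so the longest strictly increasing subsequence has length 10 (e.g. 11, 13, 14, 16, 17, 19, 20, 21, 23, 25).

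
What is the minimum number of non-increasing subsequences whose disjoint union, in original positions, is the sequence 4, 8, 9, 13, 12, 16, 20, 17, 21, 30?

Place each on the leftmost legal pile:
4 → new pile 1 (tops now [4])
8 → new pile 2 (tops now [4, 8])
9 → new pile 3 (tops now [4, 8, 9])
13 → new pile 4 (tops now [4, 8, 9, 13])
12 → pile 4 (tops now [4, 8, 9, 12])
16 → new pile 5 (tops now [4, 8, 9, 12, 16])
20 → new pile 6 (tops now [4, 8, 9, 12, 16, 20])
17 → pile 6 (tops now [4, 8, 9, 12, 16, 17])
21 → new pile 7 (tops now [4, 8, 9, 12, 16, 17, 21])
30 → new pile 8 (tops now [4, 8, 9, 12, 16, 17, 21, 30])
Eight piles.

8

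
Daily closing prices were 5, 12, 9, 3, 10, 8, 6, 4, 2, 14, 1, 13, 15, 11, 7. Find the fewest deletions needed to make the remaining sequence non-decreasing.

Fewest deletions = n − (longest non-decreasing subsequence).
i:      1  2  3  4  5  6  7  8  9 10 11 12 13 14 15
a[i]:   5 12  9  3 10  8  6  4  2 14  1 13 15 11  7
dp:     1  2  2  1  3  2  2  2  1  4  1  4  5  4  3
max dp = 5, so deletions = 15 − 5 = 10.

10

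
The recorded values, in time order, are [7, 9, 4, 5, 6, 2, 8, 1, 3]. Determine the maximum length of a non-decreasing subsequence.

4

Track the smallest tail for each achievable length (allowing ties):
7 → extends → [7]
9 → extends → [7, 9]
4 → replaces 7 → [4, 9]
5 → replaces 9 → [4, 5]
6 → extends → [4, 5, 6]
2 → replaces 4 → [2, 5, 6]
8 → extends → [2, 5, 6, 8]
1 → replaces 2 → [1, 5, 6, 8]
3 → replaces 5 → [1, 3, 6, 8]
Four tails, so the longest non-decreasing subsequence has length 4 (e.g. 4, 5, 6, 8).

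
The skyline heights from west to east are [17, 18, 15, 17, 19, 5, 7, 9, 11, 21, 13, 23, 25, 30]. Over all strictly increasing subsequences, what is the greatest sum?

153

Let S[i] be the best sum of a strictly increasing subsequence ending at i:
i:       1   2   3   4   5   6   7   8   9  10  11  12  13  14
a[i]:   17  18  15  17  19   5   7   9  11  21  13  23  25  30
S:      17  35  15  32  54   5  12  21  32  75  45  98 123 153
Maximum is 153 (e.g. 17 + 18 + 19 + 21 + 23 + 25 + 30).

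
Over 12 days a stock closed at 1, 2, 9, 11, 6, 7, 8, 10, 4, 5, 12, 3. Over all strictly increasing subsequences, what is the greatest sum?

Let S[i] be the best sum of a strictly increasing subsequence ending at i:
i:      1  2  3  4  5  6  7  8  9 10 11 12
a[i]:   1  2  9 11  6  7  8 10  4  5 12  3
S:      1  3 12 23  9 16 24 34  7 12 46  6
Maximum is 46 (e.g. 1 + 2 + 6 + 7 + 8 + 10 + 12).

46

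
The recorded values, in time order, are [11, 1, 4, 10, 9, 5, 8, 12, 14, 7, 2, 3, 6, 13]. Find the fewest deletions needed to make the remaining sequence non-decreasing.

8

Fewest deletions = n − (longest non-decreasing subsequence).
Patience tails:
11 → extends → [11]
1 → replaces 11 → [1]
4 → extends → [1, 4]
10 → extends → [1, 4, 10]
9 → replaces 10 → [1, 4, 9]
5 → replaces 9 → [1, 4, 5]
8 → extends → [1, 4, 5, 8]
12 → extends → [1, 4, 5, 8, 12]
14 → extends → [1, 4, 5, 8, 12, 14]
7 → replaces 8 → [1, 4, 5, 7, 12, 14]
2 → replaces 4 → [1, 2, 5, 7, 12, 14]
3 → replaces 5 → [1, 2, 3, 7, 12, 14]
6 → replaces 7 → [1, 2, 3, 6, 12, 14]
13 → replaces 14 → [1, 2, 3, 6, 12, 13]
Longest non-decreasing subsequence has length 6, so deletions = 14 − 6 = 8.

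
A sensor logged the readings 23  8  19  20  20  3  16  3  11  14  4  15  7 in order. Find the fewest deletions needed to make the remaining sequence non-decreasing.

Fewest deletions = n − (longest non-decreasing subsequence).
Patience tails:
23 → extends → [23]
8 → replaces 23 → [8]
19 → extends → [8, 19]
20 → extends → [8, 19, 20]
20 → extends → [8, 19, 20, 20]
3 → replaces 8 → [3, 19, 20, 20]
16 → replaces 19 → [3, 16, 20, 20]
3 → replaces 16 → [3, 3, 20, 20]
11 → replaces 20 → [3, 3, 11, 20]
14 → replaces 20 → [3, 3, 11, 14]
4 → replaces 11 → [3, 3, 4, 14]
15 → extends → [3, 3, 4, 14, 15]
7 → replaces 14 → [3, 3, 4, 7, 15]
Longest non-decreasing subsequence has length 5, so deletions = 13 − 5 = 8.

8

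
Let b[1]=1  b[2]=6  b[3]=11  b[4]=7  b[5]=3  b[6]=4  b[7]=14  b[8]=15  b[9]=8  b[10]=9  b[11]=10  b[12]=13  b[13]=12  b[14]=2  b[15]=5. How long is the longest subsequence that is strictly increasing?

7

Let dp[i] be the length of the longest such subsequence ending at index i:
i:      1  2  3  4  5  6  7  8  9 10 11 12 13 14 15
b[i]:   1  6 11  7  3  4 14 15  8  9 10 13 12  2  5
dp:     1  2  3  3  2  3  4  5  4  5  6  7  7  2  4
Maximum dp value is 7.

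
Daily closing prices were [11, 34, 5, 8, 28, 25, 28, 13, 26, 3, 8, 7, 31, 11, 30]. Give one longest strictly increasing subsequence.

Patience tails give the LIS length; then backtrack through the dp parents:
11 → extends → [11]
34 → extends → [11, 34]
5 → replaces 11 → [5, 34]
8 → replaces 34 → [5, 8]
28 → extends → [5, 8, 28]
25 → replaces 28 → [5, 8, 25]
28 → extends → [5, 8, 25, 28]
13 → replaces 25 → [5, 8, 13, 28]
26 → replaces 28 → [5, 8, 13, 26]
3 → replaces 5 → [3, 8, 13, 26]
8 → already a tail → [3, 8, 13, 26]
7 → replaces 8 → [3, 7, 13, 26]
31 → extends → [3, 7, 13, 26, 31]
11 → replaces 13 → [3, 7, 11, 26, 31]
30 → replaces 31 → [3, 7, 11, 26, 30]
Length 5; one witness is 5, 8, 25, 28, 31.

5, 8, 25, 28, 31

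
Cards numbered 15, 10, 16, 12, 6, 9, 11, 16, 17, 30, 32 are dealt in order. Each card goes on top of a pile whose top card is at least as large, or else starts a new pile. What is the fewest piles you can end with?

7

The minimum number of non-increasing subsequences covering a sequence equals the length of its longest strictly increasing subsequence.
LIS length is 7 (e.g. 6, 9, 11, 16, 17, 30, 32), so 7 piles are needed.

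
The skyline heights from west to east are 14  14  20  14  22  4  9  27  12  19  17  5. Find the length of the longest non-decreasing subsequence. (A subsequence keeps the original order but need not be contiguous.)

5

Track the smallest tail for each achievable length (allowing ties):
14 → extends → [14]
14 → extends → [14, 14]
20 → extends → [14, 14, 20]
14 → replaces 20 → [14, 14, 14]
22 → extends → [14, 14, 14, 22]
4 → replaces 14 → [4, 14, 14, 22]
9 → replaces 14 → [4, 9, 14, 22]
27 → extends → [4, 9, 14, 22, 27]
12 → replaces 14 → [4, 9, 12, 22, 27]
19 → replaces 22 → [4, 9, 12, 19, 27]
17 → replaces 19 → [4, 9, 12, 17, 27]
5 → replaces 9 → [4, 5, 12, 17, 27]
Five tails, so the longest non-decreasing subsequence has length 5 (e.g. 14, 14, 20, 22, 27).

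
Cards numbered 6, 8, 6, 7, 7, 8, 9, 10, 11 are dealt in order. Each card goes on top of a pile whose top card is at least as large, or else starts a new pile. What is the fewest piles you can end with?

Place each on the leftmost legal pile:
6 → new pile 1 (tops now [6])
8 → new pile 2 (tops now [6, 8])
6 → pile 1 (tops now [6, 8])
7 → pile 2 (tops now [6, 7])
7 → pile 2 (tops now [6, 7])
8 → new pile 3 (tops now [6, 7, 8])
9 → new pile 4 (tops now [6, 7, 8, 9])
10 → new pile 5 (tops now [6, 7, 8, 9, 10])
11 → new pile 6 (tops now [6, 7, 8, 9, 10, 11])
Six piles.

6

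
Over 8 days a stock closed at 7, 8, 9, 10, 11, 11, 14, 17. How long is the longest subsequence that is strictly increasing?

Track the smallest tail for each achievable length (strict):
7 → extends → [7]
8 → extends → [7, 8]
9 → extends → [7, 8, 9]
10 → extends → [7, 8, 9, 10]
11 → extends → [7, 8, 9, 10, 11]
11 → already a tail → [7, 8, 9, 10, 11]
14 → extends → [7, 8, 9, 10, 11, 14]
17 → extends → [7, 8, 9, 10, 11, 14, 17]
Seven tails, so the longest strictly increasing subsequence has length 7 (e.g. 7, 8, 9, 10, 11, 14, 17).

7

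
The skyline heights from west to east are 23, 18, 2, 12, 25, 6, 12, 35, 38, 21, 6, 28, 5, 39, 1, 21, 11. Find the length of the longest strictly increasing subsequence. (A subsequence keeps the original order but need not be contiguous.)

6

Track the smallest tail for each achievable length (strict):
23 → extends → [23]
18 → replaces 23 → [18]
2 → replaces 18 → [2]
12 → extends → [2, 12]
25 → extends → [2, 12, 25]
6 → replaces 12 → [2, 6, 25]
12 → replaces 25 → [2, 6, 12]
35 → extends → [2, 6, 12, 35]
38 → extends → [2, 6, 12, 35, 38]
21 → replaces 35 → [2, 6, 12, 21, 38]
6 → already a tail → [2, 6, 12, 21, 38]
28 → replaces 38 → [2, 6, 12, 21, 28]
5 → replaces 6 → [2, 5, 12, 21, 28]
39 → extends → [2, 5, 12, 21, 28, 39]
1 → replaces 2 → [1, 5, 12, 21, 28, 39]
21 → already a tail → [1, 5, 12, 21, 28, 39]
11 → replaces 12 → [1, 5, 11, 21, 28, 39]
Six tails, so the longest strictly increasing subsequence has length 6 (e.g. 2, 12, 25, 35, 38, 39).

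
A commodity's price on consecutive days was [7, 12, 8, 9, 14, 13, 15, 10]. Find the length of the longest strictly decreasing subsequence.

3

Let dp[i] be the longest strictly decreasing subsequence ending at i:
i:      1  2  3  4  5  6  7  8
a[i]:   7 12  8  9 14 13 15 10
dp:     1  1  2  2  1  2  1  3
Maximum is 3.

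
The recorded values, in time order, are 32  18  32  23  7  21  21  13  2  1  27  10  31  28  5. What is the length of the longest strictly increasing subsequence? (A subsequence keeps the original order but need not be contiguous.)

4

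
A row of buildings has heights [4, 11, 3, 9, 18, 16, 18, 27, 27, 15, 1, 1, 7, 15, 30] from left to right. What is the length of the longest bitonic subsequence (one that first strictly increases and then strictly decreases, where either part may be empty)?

7

inc[i] = longest strictly increasing subsequence ending at i; dec[i] = longest strictly decreasing subsequence starting at i:
i:      1  2  3  4  5  6  7  8  9 10 11 12 13 14 15
a[i]:   4 11  3  9 18 16 18 27 27 15  1  1  7 15 30
inc:    1  2  1  2  3  3  4  5  5  3  1  1  2  3  6
dec:    3  3  2  2  4  3  3  3  3  2  1  1  1  1  1
Best peak at i=8 (value 27): inc=5, dec=3, length 5+3−1 = 7.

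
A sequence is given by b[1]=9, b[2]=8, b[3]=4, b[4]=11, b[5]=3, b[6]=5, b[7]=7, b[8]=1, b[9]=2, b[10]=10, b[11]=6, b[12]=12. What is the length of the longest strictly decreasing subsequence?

Negate each value so 'decreasing' becomes 'increasing', then run patience tails on the negated sequence:
-9 → extends → [-9]
-8 → extends → [-9, -8]
-4 → extends → [-9, -8, -4]
-11 → replaces -9 → [-11, -8, -4]
-3 → extends → [-11, -8, -4, -3]
-5 → replaces -4 → [-11, -8, -5, -3]
-7 → replaces -5 → [-11, -8, -7, -3]
-1 → extends → [-11, -8, -7, -3, -1]
-2 → replaces -1 → [-11, -8, -7, -3, -2]
-10 → replaces -8 → [-11, -10, -7, -3, -2]
-6 → replaces -3 → [-11, -10, -7, -6, -2]
-12 → replaces -11 → [-12, -10, -7, -6, -2]
Five tails, so the longest strictly decreasing subsequence of the original has length 5.

5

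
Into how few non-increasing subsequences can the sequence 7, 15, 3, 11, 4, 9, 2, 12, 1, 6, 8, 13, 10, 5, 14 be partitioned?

6

The minimum number of non-increasing subsequences covering a sequence equals the length of its longest strictly increasing subsequence.
LIS length is 6 (e.g. 3, 4, 9, 12, 13, 14), so 6 piles are needed.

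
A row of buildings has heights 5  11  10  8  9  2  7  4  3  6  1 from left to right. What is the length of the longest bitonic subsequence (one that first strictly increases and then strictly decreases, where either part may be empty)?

inc[i] = longest strictly increasing subsequence ending at i; dec[i] = longest strictly decreasing subsequence starting at i:
i:      1  2  3  4  5  6  7  8  9 10 11
a[i]:   5 11 10  8  9  2  7  4  3  6  1
inc:    1  2  2  2  3  1  2  2  2  3  1
dec:    4  7  6  5  5  2  4  3  2  2  1
Best peak at i=2 (value 11): inc=2, dec=7, length 2+7−1 = 8.

8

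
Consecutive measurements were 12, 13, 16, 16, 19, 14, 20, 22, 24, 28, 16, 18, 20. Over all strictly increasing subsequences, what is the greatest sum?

Let S[i] be the best sum of a strictly increasing subsequence ending at i:
i:       1   2   3   4   5   6   7   8   9  10  11  12  13
a[i]:   12  13  16  16  19  14  20  22  24  28  16  18  20
S:      12  25  41  41  60  39  80 102 126 154  55  73  93
Maximum is 154 (e.g. 12 + 13 + 16 + 19 + 20 + 22 + 24 + 28).

154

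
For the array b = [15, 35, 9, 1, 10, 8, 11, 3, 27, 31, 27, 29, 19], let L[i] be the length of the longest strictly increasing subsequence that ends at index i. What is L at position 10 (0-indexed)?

4

dp[i] = 1 + max{dp[j] : j<i, b[j]<b[i]} (or 1 if no such j):
i:      0  1  2  3  4  5  6  7  8  9 10 11 12
b[i]:  15 35  9  1 10  8 11  3 27 31 27 29 19
dp:     1  2  1  1  2  2  3  2  4  5  4  5  4
At index 10 the value is 4.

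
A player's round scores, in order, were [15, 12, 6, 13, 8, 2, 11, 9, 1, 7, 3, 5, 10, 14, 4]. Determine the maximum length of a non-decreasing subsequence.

Let dp[i] be the length of the longest such subsequence ending at index i:
i:      1  2  3  4  5  6  7  8  9 10 11 12 13 14 15
a[i]:  15 12  6 13  8  2 11  9  1  7  3  5 10 14  4
dp:     1  1  1  2  2  1  3  3  1  2  2  3  4  5  3
Maximum dp value is 5.

5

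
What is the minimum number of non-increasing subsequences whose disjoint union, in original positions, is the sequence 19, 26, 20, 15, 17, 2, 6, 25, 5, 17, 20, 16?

Place each on the leftmost legal pile:
19 → new pile 1 (tops now [19])
26 → new pile 2 (tops now [19, 26])
20 → pile 2 (tops now [19, 20])
15 → pile 1 (tops now [15, 20])
17 → pile 2 (tops now [15, 17])
2 → pile 1 (tops now [2, 17])
6 → pile 2 (tops now [2, 6])
25 → new pile 3 (tops now [2, 6, 25])
5 → pile 2 (tops now [2, 5, 25])
17 → pile 3 (tops now [2, 5, 17])
20 → new pile 4 (tops now [2, 5, 17, 20])
16 → pile 3 (tops now [2, 5, 16, 20])
Four piles.

4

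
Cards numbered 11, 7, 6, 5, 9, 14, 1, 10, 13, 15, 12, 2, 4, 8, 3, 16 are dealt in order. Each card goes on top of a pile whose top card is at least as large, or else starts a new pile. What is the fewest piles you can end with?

6

Place each on the leftmost legal pile:
11 → new pile 1 (tops now [11])
7 → pile 1 (tops now [7])
6 → pile 1 (tops now [6])
5 → pile 1 (tops now [5])
9 → new pile 2 (tops now [5, 9])
14 → new pile 3 (tops now [5, 9, 14])
1 → pile 1 (tops now [1, 9, 14])
10 → pile 3 (tops now [1, 9, 10])
13 → new pile 4 (tops now [1, 9, 10, 13])
15 → new pile 5 (tops now [1, 9, 10, 13, 15])
12 → pile 4 (tops now [1, 9, 10, 12, 15])
2 → pile 2 (tops now [1, 2, 10, 12, 15])
4 → pile 3 (tops now [1, 2, 4, 12, 15])
8 → pile 4 (tops now [1, 2, 4, 8, 15])
3 → pile 3 (tops now [1, 2, 3, 8, 15])
16 → new pile 6 (tops now [1, 2, 3, 8, 15, 16])
Six piles.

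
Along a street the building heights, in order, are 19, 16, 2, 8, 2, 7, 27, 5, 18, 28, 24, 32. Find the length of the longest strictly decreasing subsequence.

Negate each value so 'decreasing' becomes 'increasing', then run patience tails on the negated sequence:
-19 → extends → [-19]
-16 → extends → [-19, -16]
-2 → extends → [-19, -16, -2]
-8 → replaces -2 → [-19, -16, -8]
-2 → extends → [-19, -16, -8, -2]
-7 → replaces -2 → [-19, -16, -8, -7]
-27 → replaces -19 → [-27, -16, -8, -7]
-5 → extends → [-27, -16, -8, -7, -5]
-18 → replaces -16 → [-27, -18, -8, -7, -5]
-28 → replaces -27 → [-28, -18, -8, -7, -5]
-24 → replaces -18 → [-28, -24, -8, -7, -5]
-32 → replaces -28 → [-32, -24, -8, -7, -5]
Five tails, so the longest strictly decreasing subsequence of the original has length 5.

5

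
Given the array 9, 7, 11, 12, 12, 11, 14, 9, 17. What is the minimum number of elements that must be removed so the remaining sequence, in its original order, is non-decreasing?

Fewest deletions = n − (longest non-decreasing subsequence).
Patience tails:
9 → extends → [9]
7 → replaces 9 → [7]
11 → extends → [7, 11]
12 → extends → [7, 11, 12]
12 → extends → [7, 11, 12, 12]
11 → replaces 12 → [7, 11, 11, 12]
14 → extends → [7, 11, 11, 12, 14]
9 → replaces 11 → [7, 9, 11, 12, 14]
17 → extends → [7, 9, 11, 12, 14, 17]
Longest non-decreasing subsequence has length 6, so deletions = 9 − 6 = 3.

3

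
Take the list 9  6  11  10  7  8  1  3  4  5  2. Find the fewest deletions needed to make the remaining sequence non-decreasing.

Fewest deletions = n − (longest non-decreasing subsequence).
Patience tails:
9 → extends → [9]
6 → replaces 9 → [6]
11 → extends → [6, 11]
10 → replaces 11 → [6, 10]
7 → replaces 10 → [6, 7]
8 → extends → [6, 7, 8]
1 → replaces 6 → [1, 7, 8]
3 → replaces 7 → [1, 3, 8]
4 → replaces 8 → [1, 3, 4]
5 → extends → [1, 3, 4, 5]
2 → replaces 3 → [1, 2, 4, 5]
Longest non-decreasing subsequence has length 4, so deletions = 11 − 4 = 7.

7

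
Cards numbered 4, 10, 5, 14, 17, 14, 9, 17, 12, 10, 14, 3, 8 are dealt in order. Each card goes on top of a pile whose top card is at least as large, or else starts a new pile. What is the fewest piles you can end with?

5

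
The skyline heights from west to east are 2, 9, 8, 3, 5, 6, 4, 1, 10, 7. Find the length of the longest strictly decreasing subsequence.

Let dp[i] be the longest strictly decreasing subsequence ending at i:
i:      1  2  3  4  5  6  7  8  9 10
a[i]:   2  9  8  3  5  6  4  1 10  7
dp:     1  1  2  3  3  3  4  5  1  3
Maximum is 5.

5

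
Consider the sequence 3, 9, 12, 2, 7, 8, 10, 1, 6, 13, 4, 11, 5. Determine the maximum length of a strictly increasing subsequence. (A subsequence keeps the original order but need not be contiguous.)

Track the smallest tail for each achievable length (strict):
3 → extends → [3]
9 → extends → [3, 9]
12 → extends → [3, 9, 12]
2 → replaces 3 → [2, 9, 12]
7 → replaces 9 → [2, 7, 12]
8 → replaces 12 → [2, 7, 8]
10 → extends → [2, 7, 8, 10]
1 → replaces 2 → [1, 7, 8, 10]
6 → replaces 7 → [1, 6, 8, 10]
13 → extends → [1, 6, 8, 10, 13]
4 → replaces 6 → [1, 4, 8, 10, 13]
11 → replaces 13 → [1, 4, 8, 10, 11]
5 → replaces 8 → [1, 4, 5, 10, 11]
Five tails, so the longest strictly increasing subsequence has length 5 (e.g. 3, 7, 8, 10, 13).

5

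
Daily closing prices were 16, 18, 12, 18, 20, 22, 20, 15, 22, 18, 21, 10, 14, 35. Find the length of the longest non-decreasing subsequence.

Track the smallest tail for each achievable length (allowing ties):
16 → extends → [16]
18 → extends → [16, 18]
12 → replaces 16 → [12, 18]
18 → extends → [12, 18, 18]
20 → extends → [12, 18, 18, 20]
22 → extends → [12, 18, 18, 20, 22]
20 → replaces 22 → [12, 18, 18, 20, 20]
15 → replaces 18 → [12, 15, 18, 20, 20]
22 → extends → [12, 15, 18, 20, 20, 22]
18 → replaces 20 → [12, 15, 18, 18, 20, 22]
21 → replaces 22 → [12, 15, 18, 18, 20, 21]
10 → replaces 12 → [10, 15, 18, 18, 20, 21]
14 → replaces 15 → [10, 14, 18, 18, 20, 21]
35 → extends → [10, 14, 18, 18, 20, 21, 35]
Seven tails, so the longest non-decreasing subsequence has length 7 (e.g. 16, 18, 18, 20, 22, 22, 35).

7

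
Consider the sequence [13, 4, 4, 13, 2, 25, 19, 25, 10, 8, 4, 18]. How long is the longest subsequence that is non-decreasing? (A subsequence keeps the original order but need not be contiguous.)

5

Let dp[i] be the length of the longest such subsequence ending at index i:
i:      1  2  3  4  5  6  7  8  9 10 11 12
a[i]:  13  4  4 13  2 25 19 25 10  8  4 18
dp:     1  1  2  3  1  4  4  5  3  3  3  4
Maximum dp value is 5.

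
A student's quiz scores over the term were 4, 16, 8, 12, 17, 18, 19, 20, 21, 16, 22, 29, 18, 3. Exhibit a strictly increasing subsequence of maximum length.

4, 8, 12, 17, 18, 19, 20, 21, 22, 29

Patience tails give the LIS length; then backtrack through the dp parents:
4 → extends → [4]
16 → extends → [4, 16]
8 → replaces 16 → [4, 8]
12 → extends → [4, 8, 12]
17 → extends → [4, 8, 12, 17]
18 → extends → [4, 8, 12, 17, 18]
19 → extends → [4, 8, 12, 17, 18, 19]
20 → extends → [4, 8, 12, 17, 18, 19, 20]
21 → extends → [4, 8, 12, 17, 18, 19, 20, 21]
16 → replaces 17 → [4, 8, 12, 16, 18, 19, 20, 21]
22 → extends → [4, 8, 12, 16, 18, 19, 20, 21, 22]
29 → extends → [4, 8, 12, 16, 18, 19, 20, 21, 22, 29]
18 → already a tail → [4, 8, 12, 16, 18, 19, 20, 21, 22, 29]
3 → replaces 4 → [3, 8, 12, 16, 18, 19, 20, 21, 22, 29]
Length 10; one witness is 4, 8, 12, 17, 18, 19, 20, 21, 22, 29.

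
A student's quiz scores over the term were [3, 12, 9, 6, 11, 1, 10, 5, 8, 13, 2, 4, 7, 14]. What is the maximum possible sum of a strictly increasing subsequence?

Let S[i] be the best sum of a strictly increasing subsequence ending at i:
i:      1  2  3  4  5  6  7  8  9 10 11 12 13 14
a[i]:   3 12  9  6 11  1 10  5  8 13  2  4  7 14
S:      3 15 12  9 23  1 22  8 17 36  3  7 16 50
Maximum is 50 (e.g. 3 + 9 + 11 + 13 + 14).

50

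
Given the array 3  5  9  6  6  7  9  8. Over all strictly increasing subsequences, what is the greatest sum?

Let S[i] be the best sum of a strictly increasing subsequence ending at i:
i:      1  2  3  4  5  6  7  8
a[i]:   3  5  9  6  6  7  9  8
S:      3  8 17 14 14 21 30 29
Maximum is 30 (e.g. 3 + 5 + 6 + 7 + 9).

30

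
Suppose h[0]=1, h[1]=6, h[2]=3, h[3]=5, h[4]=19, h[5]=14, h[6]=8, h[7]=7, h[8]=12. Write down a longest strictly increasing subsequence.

Patience tails give the LIS length; then backtrack through the dp parents:
1 → extends → [1]
6 → extends → [1, 6]
3 → replaces 6 → [1, 3]
5 → extends → [1, 3, 5]
19 → extends → [1, 3, 5, 19]
14 → replaces 19 → [1, 3, 5, 14]
8 → replaces 14 → [1, 3, 5, 8]
7 → replaces 8 → [1, 3, 5, 7]
12 → extends → [1, 3, 5, 7, 12]
Length 5; one witness is 1, 3, 5, 8, 12.

1, 3, 5, 8, 12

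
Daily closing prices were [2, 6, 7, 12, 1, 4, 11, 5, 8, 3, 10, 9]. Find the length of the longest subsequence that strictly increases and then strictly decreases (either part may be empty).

7

inc[i] = longest strictly increasing subsequence ending at i; dec[i] = longest strictly decreasing subsequence starting at i:
i:      1  2  3  4  5  6  7  8  9 10 11 12
a[i]:   2  6  7 12  1  4 11  5  8  3 10  9
inc:    1  2  3  4  1  2  4  3  4  2  5  5
dec:    2  3  3  4  1  2  3  2  2  1  2  1
Best peak at i=4 (value 12): inc=4, dec=4, length 4+4−1 = 7.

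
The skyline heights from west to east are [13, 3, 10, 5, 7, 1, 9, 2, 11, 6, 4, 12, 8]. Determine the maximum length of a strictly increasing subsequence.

Track the smallest tail for each achievable length (strict):
13 → extends → [13]
3 → replaces 13 → [3]
10 → extends → [3, 10]
5 → replaces 10 → [3, 5]
7 → extends → [3, 5, 7]
1 → replaces 3 → [1, 5, 7]
9 → extends → [1, 5, 7, 9]
2 → replaces 5 → [1, 2, 7, 9]
11 → extends → [1, 2, 7, 9, 11]
6 → replaces 7 → [1, 2, 6, 9, 11]
4 → replaces 6 → [1, 2, 4, 9, 11]
12 → extends → [1, 2, 4, 9, 11, 12]
8 → replaces 9 → [1, 2, 4, 8, 11, 12]
Six tails, so the longest strictly increasing subsequence has length 6 (e.g. 3, 5, 7, 9, 11, 12).

6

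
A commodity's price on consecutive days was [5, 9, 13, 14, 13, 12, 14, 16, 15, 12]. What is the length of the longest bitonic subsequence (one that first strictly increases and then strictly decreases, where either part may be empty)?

inc[i] = longest strictly increasing subsequence ending at i; dec[i] = longest strictly decreasing subsequence starting at i:
i:      1  2  3  4  5  6  7  8  9 10
a[i]:   5  9 13 14 13 12 14 16 15 12
inc:    1  2  3  4  3  3  4  5  5  3
dec:    1  1  2  3  2  1  2  3  2  1
Best peak at i=8 (value 16): inc=5, dec=3, length 5+3−1 = 7.

7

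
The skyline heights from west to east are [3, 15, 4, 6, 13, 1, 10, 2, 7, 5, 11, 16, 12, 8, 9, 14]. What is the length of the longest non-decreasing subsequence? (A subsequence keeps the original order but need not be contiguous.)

7

Track the smallest tail for each achievable length (allowing ties):
3 → extends → [3]
15 → extends → [3, 15]
4 → replaces 15 → [3, 4]
6 → extends → [3, 4, 6]
13 → extends → [3, 4, 6, 13]
1 → replaces 3 → [1, 4, 6, 13]
10 → replaces 13 → [1, 4, 6, 10]
2 → replaces 4 → [1, 2, 6, 10]
7 → replaces 10 → [1, 2, 6, 7]
5 → replaces 6 → [1, 2, 5, 7]
11 → extends → [1, 2, 5, 7, 11]
16 → extends → [1, 2, 5, 7, 11, 16]
12 → replaces 16 → [1, 2, 5, 7, 11, 12]
8 → replaces 11 → [1, 2, 5, 7, 8, 12]
9 → replaces 12 → [1, 2, 5, 7, 8, 9]
14 → extends → [1, 2, 5, 7, 8, 9, 14]
Seven tails, so the longest non-decreasing subsequence has length 7 (e.g. 3, 4, 6, 10, 11, 12, 14).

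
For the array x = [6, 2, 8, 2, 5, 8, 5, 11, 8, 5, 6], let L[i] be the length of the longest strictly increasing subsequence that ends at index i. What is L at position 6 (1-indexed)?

3

dp[i] = 1 + max{dp[j] : j<i, x[j]<x[i]} (or 1 if no such j):
i:      1  2  3  4  5  6  7  8  9 10 11
x[i]:   6  2  8  2  5  8  5 11  8  5  6
dp:     1  1  2  1  2  3  2  4  3  2  3
At index 6 the value is 3.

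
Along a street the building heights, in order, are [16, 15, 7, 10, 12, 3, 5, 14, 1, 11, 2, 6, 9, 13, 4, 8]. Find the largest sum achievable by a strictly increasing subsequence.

Let S[i] be the best sum of a strictly increasing subsequence ending at i:
i:      1  2  3  4  5  6  7  8  9 10 11 12 13 14 15 16
a[i]:  16 15  7 10 12  3  5 14  1 11  2  6  9 13  4  8
S:     16 15  7 17 29  3  8 43  1 28  3 14 23 42  7 22
Maximum is 43 (e.g. 7 + 10 + 12 + 14).

43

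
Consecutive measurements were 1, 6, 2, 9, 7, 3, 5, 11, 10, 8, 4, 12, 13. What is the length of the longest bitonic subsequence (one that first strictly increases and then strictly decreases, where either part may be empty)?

8

inc[i] = longest strictly increasing subsequence ending at i; dec[i] = longest strictly decreasing subsequence starting at i:
i:      1  2  3  4  5  6  7  8  9 10 11 12 13
a[i]:   1  6  2  9  7  3  5 11 10  8  4 12 13
inc:    1  2  2  3  3  3  4  5  5  5  4  6  7
dec:    1  3  1  4  3  1  2  4  3  2  1  1  1
Best peak at i=8 (value 11): inc=5, dec=4, length 5+4−1 = 8.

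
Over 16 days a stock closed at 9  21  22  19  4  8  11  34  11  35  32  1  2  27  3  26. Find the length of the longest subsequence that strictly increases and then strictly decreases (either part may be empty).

inc[i] = longest strictly increasing subsequence ending at i; dec[i] = longest strictly decreasing subsequence starting at i:
i:      1  2  3  4  5  6  7  8  9 10 11 12 13 14 15 16
a[i]:   9 21 22 19  4  8 11 34 11 35 32  1  2 27  3 26
inc:    1  2  3  2  1  2  3  4  3  5  4  1  2  4  3  4
dec:    3  4  4  3  2  2  2  4  2  4  3  1  1  2  1  1
Best peak at i=10 (value 35): inc=5, dec=4, length 5+4−1 = 8.

8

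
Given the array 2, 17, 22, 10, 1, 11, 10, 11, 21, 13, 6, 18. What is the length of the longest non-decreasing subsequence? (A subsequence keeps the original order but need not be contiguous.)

Track the smallest tail for each achievable length (allowing ties):
2 → extends → [2]
17 → extends → [2, 17]
22 → extends → [2, 17, 22]
10 → replaces 17 → [2, 10, 22]
1 → replaces 2 → [1, 10, 22]
11 → replaces 22 → [1, 10, 11]
10 → replaces 11 → [1, 10, 10]
11 → extends → [1, 10, 10, 11]
21 → extends → [1, 10, 10, 11, 21]
13 → replaces 21 → [1, 10, 10, 11, 13]
6 → replaces 10 → [1, 6, 10, 11, 13]
18 → extends → [1, 6, 10, 11, 13, 18]
Six tails, so the longest non-decreasing subsequence has length 6 (e.g. 2, 10, 11, 11, 13, 18).

6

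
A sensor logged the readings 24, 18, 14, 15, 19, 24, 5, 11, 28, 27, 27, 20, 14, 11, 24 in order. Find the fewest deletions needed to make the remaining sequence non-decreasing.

Fewest deletions = n − (longest non-decreasing subsequence).
i:      1  2  3  4  5  6  7  8  9 10 11 12 13 14 15
a[i]:  24 18 14 15 19 24  5 11 28 27 27 20 14 11 24
dp:     1  1  1  2  3  4  1  2  5  5  6  4  3  3  5
max dp = 6, so deletions = 15 − 6 = 9.

9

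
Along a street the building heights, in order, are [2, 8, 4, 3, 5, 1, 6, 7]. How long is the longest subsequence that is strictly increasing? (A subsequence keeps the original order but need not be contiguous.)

5

Track the smallest tail for each achievable length (strict):
2 → extends → [2]
8 → extends → [2, 8]
4 → replaces 8 → [2, 4]
3 → replaces 4 → [2, 3]
5 → extends → [2, 3, 5]
1 → replaces 2 → [1, 3, 5]
6 → extends → [1, 3, 5, 6]
7 → extends → [1, 3, 5, 6, 7]
Five tails, so the longest strictly increasing subsequence has length 5 (e.g. 2, 4, 5, 6, 7).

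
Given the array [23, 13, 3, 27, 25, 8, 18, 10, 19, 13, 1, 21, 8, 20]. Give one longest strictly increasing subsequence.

Patience tails give the LIS length; then backtrack through the dp parents:
23 → extends → [23]
13 → replaces 23 → [13]
3 → replaces 13 → [3]
27 → extends → [3, 27]
25 → replaces 27 → [3, 25]
8 → replaces 25 → [3, 8]
18 → extends → [3, 8, 18]
10 → replaces 18 → [3, 8, 10]
19 → extends → [3, 8, 10, 19]
13 → replaces 19 → [3, 8, 10, 13]
1 → replaces 3 → [1, 8, 10, 13]
21 → extends → [1, 8, 10, 13, 21]
8 → already a tail → [1, 8, 10, 13, 21]
20 → replaces 21 → [1, 8, 10, 13, 20]
Length 5; one witness is 3, 8, 18, 19, 21.

3, 8, 18, 19, 21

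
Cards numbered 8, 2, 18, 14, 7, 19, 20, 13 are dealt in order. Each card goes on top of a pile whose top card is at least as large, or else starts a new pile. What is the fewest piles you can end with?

4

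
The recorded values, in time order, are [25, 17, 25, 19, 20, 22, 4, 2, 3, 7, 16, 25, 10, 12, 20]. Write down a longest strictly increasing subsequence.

2, 3, 7, 10, 12, 20

Patience tails give the LIS length; then backtrack through the dp parents:
25 → extends → [25]
17 → replaces 25 → [17]
25 → extends → [17, 25]
19 → replaces 25 → [17, 19]
20 → extends → [17, 19, 20]
22 → extends → [17, 19, 20, 22]
4 → replaces 17 → [4, 19, 20, 22]
2 → replaces 4 → [2, 19, 20, 22]
3 → replaces 19 → [2, 3, 20, 22]
7 → replaces 20 → [2, 3, 7, 22]
16 → replaces 22 → [2, 3, 7, 16]
25 → extends → [2, 3, 7, 16, 25]
10 → replaces 16 → [2, 3, 7, 10, 25]
12 → replaces 25 → [2, 3, 7, 10, 12]
20 → extends → [2, 3, 7, 10, 12, 20]
Length 6; one witness is 2, 3, 7, 10, 12, 20.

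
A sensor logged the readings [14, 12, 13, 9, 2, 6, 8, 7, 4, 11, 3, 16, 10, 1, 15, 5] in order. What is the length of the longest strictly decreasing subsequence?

8

Negate each value so 'decreasing' becomes 'increasing', then run patience tails on the negated sequence:
-14 → extends → [-14]
-12 → extends → [-14, -12]
-13 → replaces -12 → [-14, -13]
-9 → extends → [-14, -13, -9]
-2 → extends → [-14, -13, -9, -2]
-6 → replaces -2 → [-14, -13, -9, -6]
-8 → replaces -6 → [-14, -13, -9, -8]
-7 → extends → [-14, -13, -9, -8, -7]
-4 → extends → [-14, -13, -9, -8, -7, -4]
-11 → replaces -9 → [-14, -13, -11, -8, -7, -4]
-3 → extends → [-14, -13, -11, -8, -7, -4, -3]
-16 → replaces -14 → [-16, -13, -11, -8, -7, -4, -3]
-10 → replaces -8 → [-16, -13, -11, -10, -7, -4, -3]
-1 → extends → [-16, -13, -11, -10, -7, -4, -3, -1]
-15 → replaces -13 → [-16, -15, -11, -10, -7, -4, -3, -1]
-5 → replaces -4 → [-16, -15, -11, -10, -7, -5, -3, -1]
Eight tails, so the longest strictly decreasing subsequence of the original has length 8.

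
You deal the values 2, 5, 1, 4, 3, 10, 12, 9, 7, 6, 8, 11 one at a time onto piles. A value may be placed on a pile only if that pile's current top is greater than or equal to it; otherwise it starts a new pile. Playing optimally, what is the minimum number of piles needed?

5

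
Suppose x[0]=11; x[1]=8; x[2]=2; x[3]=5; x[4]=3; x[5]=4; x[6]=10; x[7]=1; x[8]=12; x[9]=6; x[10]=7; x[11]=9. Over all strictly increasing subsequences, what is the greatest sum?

Let S[i] be the best sum of a strictly increasing subsequence ending at i:
i:      0  1  2  3  4  5  6  7  8  9 10 11
x[i]:  11  8  2  5  3  4 10  1 12  6  7  9
S:     11  8  2  7  5  9 19  1 31 15 22 31
Maximum is 31 (e.g. 2 + 3 + 4 + 10 + 12).

31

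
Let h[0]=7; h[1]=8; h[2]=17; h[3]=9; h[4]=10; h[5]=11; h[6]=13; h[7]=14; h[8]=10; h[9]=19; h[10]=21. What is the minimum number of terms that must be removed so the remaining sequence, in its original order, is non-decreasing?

2

Fewest deletions = n − (longest non-decreasing subsequence).
Patience tails:
7 → extends → [7]
8 → extends → [7, 8]
17 → extends → [7, 8, 17]
9 → replaces 17 → [7, 8, 9]
10 → extends → [7, 8, 9, 10]
11 → extends → [7, 8, 9, 10, 11]
13 → extends → [7, 8, 9, 10, 11, 13]
14 → extends → [7, 8, 9, 10, 11, 13, 14]
10 → replaces 11 → [7, 8, 9, 10, 10, 13, 14]
19 → extends → [7, 8, 9, 10, 10, 13, 14, 19]
21 → extends → [7, 8, 9, 10, 10, 13, 14, 19, 21]
Longest non-decreasing subsequence has length 9, so deletions = 11 − 9 = 2.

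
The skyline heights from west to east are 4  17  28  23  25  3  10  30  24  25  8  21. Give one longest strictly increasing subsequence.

Patience tails give the LIS length; then backtrack through the dp parents:
4 → extends → [4]
17 → extends → [4, 17]
28 → extends → [4, 17, 28]
23 → replaces 28 → [4, 17, 23]
25 → extends → [4, 17, 23, 25]
3 → replaces 4 → [3, 17, 23, 25]
10 → replaces 17 → [3, 10, 23, 25]
30 → extends → [3, 10, 23, 25, 30]
24 → replaces 25 → [3, 10, 23, 24, 30]
25 → replaces 30 → [3, 10, 23, 24, 25]
8 → replaces 10 → [3, 8, 23, 24, 25]
21 → replaces 23 → [3, 8, 21, 24, 25]
Length 5; one witness is 4, 17, 23, 25, 30.

4, 17, 23, 25, 30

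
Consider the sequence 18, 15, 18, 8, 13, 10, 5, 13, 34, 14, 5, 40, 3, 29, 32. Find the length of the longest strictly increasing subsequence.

6

Track the smallest tail for each achievable length (strict):
18 → extends → [18]
15 → replaces 18 → [15]
18 → extends → [15, 18]
8 → replaces 15 → [8, 18]
13 → replaces 18 → [8, 13]
10 → replaces 13 → [8, 10]
5 → replaces 8 → [5, 10]
13 → extends → [5, 10, 13]
34 → extends → [5, 10, 13, 34]
14 → replaces 34 → [5, 10, 13, 14]
5 → already a tail → [5, 10, 13, 14]
40 → extends → [5, 10, 13, 14, 40]
3 → replaces 5 → [3, 10, 13, 14, 40]
29 → replaces 40 → [3, 10, 13, 14, 29]
32 → extends → [3, 10, 13, 14, 29, 32]
Six tails, so the longest strictly increasing subsequence has length 6 (e.g. 8, 10, 13, 14, 29, 32).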